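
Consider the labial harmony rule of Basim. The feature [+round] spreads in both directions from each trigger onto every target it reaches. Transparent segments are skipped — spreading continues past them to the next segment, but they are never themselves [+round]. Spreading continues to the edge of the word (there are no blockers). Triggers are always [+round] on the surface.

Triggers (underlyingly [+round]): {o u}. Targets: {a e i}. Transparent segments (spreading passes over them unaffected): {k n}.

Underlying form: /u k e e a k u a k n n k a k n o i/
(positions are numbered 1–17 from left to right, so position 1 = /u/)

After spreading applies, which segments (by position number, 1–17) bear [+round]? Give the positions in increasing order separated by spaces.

From /u/ at 1 rightward: 2 /k/ transparent; 3 /e/ → [+round]; 4 /e/ → [+round]; 5 /a/ → [+round]; 6 /k/ transparent; 7 /u/ is itself a trigger — this domain ends here.
From /u/ at 1 leftward: word edge.
From /u/ at 7 rightward: 8 /a/ → [+round]; 9 /k/ transparent; 10 /n/ transparent; 11 /n/ transparent; 12 /k/ transparent; 13 /a/ → [+round]; 14 /k/ transparent; 15 /n/ transparent; 16 /o/ is itself a trigger — this domain ends here.
From /u/ at 7 leftward: 6 /k/ transparent; 5 /a/ → [+round]; 4 /e/ → [+round]; 3 /e/ → [+round]; 2 /k/ transparent; 1 /u/ is itself a trigger — this domain ends here.
From /o/ at 16 rightward: 17 /i/ → [+round]; word edge.
From /o/ at 16 leftward: 15 /n/ transparent; 14 /k/ transparent; 13 /a/ → [+round]; 12 /k/ transparent; 11 /n/ transparent; 10 /n/ transparent; 9 /k/ transparent; 8 /a/ → [+round]; 7 /u/ is itself a trigger — this domain ends here.

1 3 4 5 7 8 13 16 17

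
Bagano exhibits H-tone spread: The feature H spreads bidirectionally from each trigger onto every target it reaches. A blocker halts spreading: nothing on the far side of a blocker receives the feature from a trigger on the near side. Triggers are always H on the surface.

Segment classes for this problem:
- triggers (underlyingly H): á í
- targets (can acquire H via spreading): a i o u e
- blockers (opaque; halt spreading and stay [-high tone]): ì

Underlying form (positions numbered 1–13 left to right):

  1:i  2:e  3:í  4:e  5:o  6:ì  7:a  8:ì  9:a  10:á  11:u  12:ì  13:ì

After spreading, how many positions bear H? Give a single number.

8

From /í/ at 3 rightward: 4 /e/ → H; 5 /o/ → H; 6 /ì/ blocks.
From /í/ at 3 leftward: 2 /e/ → H; 1 /i/ → H; word edge.
From /á/ at 10 rightward: 11 /u/ → H; 12 /ì/ blocks.
From /á/ at 10 leftward: 9 /a/ → H; 8 /ì/ blocks.
Target with no active source: position 7 stays [-high tone].
H positions on the surface: 1 2 3 4 5 9 10 11.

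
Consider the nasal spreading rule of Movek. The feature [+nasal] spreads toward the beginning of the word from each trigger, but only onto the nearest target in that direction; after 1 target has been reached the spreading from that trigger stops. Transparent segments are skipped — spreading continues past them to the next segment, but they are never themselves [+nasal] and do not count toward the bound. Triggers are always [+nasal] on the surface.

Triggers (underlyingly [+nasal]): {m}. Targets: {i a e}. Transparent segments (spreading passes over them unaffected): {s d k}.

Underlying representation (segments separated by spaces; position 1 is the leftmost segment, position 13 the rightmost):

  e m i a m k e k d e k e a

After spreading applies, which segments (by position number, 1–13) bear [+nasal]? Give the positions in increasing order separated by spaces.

1 2 4 5

From /m/ at 2 leftward: 1 /e/ → [+nasal]; bound reached.
From /m/ at 5 leftward: 4 /a/ → [+nasal]; bound reached.
Targets with no active source: positions 3 7 10 12 13 stay [-nasal].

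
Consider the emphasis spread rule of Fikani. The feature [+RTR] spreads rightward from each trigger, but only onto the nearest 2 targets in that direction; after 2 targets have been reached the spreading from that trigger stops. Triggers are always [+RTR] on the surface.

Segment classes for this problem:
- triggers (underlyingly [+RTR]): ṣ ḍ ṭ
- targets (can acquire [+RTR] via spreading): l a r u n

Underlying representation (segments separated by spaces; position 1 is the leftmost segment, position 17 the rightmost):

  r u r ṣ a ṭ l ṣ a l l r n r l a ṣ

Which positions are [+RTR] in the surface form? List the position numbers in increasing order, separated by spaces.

From /ṣ/ at 4 rightward: 5 /a/ → [+RTR]; 6 /ṭ/ is itself a trigger — this domain ends here.
From /ṭ/ at 6 rightward: 7 /l/ → [+RTR]; 8 /ṣ/ is itself a trigger — this domain ends here.
From /ṣ/ at 8 rightward: 9 /a/ → [+RTR]; 10 /l/ → [+RTR]; bound reached.
From /ṣ/ at 17 rightward: word edge.
Targets with no active source: positions 1 2 3 11 12 13 14 15 16 stay [-emphatic].

4 5 6 7 8 9 10 17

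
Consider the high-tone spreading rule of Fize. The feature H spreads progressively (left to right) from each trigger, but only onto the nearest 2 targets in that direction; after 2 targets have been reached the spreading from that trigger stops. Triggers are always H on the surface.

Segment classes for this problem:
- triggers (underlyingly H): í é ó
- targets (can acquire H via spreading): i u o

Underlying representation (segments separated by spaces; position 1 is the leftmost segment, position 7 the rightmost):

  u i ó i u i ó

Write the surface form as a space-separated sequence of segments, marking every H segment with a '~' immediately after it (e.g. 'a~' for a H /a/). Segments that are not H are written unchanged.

From /ó/ at 3 rightward: 4 /i/ → H; 5 /u/ → H; bound reached.
From /ó/ at 7 rightward: word edge.
Targets with no active source: positions 1 2 6 stay [-high tone].
H positions on the surface: 3 4 5 7.

u i ó~ i~ u~ i ó~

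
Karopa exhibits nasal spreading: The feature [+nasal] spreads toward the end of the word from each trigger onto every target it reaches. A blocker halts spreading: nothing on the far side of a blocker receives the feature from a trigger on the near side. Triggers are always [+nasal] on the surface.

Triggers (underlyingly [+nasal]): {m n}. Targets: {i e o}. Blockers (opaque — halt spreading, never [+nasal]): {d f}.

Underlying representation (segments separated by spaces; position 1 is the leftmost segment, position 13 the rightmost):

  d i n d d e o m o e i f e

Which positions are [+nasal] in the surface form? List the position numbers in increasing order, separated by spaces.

3 8 9 10 11

From /n/ at 3 rightward: 4 /d/ blocks.
From /m/ at 8 rightward: 9 /o/ → [+nasal]; 10 /e/ → [+nasal]; 11 /i/ → [+nasal]; 12 /f/ blocks.
Targets with no active source: positions 2 6 7 13 stay [-nasal].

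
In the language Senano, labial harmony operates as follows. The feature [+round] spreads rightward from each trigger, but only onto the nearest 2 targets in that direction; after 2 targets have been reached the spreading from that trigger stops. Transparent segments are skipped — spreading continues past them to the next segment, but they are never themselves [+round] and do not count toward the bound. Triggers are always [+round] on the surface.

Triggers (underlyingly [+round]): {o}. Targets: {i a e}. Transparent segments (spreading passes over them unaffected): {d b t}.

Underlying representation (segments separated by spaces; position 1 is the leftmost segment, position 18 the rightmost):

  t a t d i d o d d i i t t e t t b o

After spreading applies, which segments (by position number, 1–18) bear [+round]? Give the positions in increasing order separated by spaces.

From /o/ at 7 rightward: 8 /d/ transparent; 9 /d/ transparent; 10 /i/ → [+round]; 11 /i/ → [+round]; bound reached.
From /o/ at 18 rightward: word edge.
Targets with no active source: positions 2 5 14 stay [-round].

7 10 11 18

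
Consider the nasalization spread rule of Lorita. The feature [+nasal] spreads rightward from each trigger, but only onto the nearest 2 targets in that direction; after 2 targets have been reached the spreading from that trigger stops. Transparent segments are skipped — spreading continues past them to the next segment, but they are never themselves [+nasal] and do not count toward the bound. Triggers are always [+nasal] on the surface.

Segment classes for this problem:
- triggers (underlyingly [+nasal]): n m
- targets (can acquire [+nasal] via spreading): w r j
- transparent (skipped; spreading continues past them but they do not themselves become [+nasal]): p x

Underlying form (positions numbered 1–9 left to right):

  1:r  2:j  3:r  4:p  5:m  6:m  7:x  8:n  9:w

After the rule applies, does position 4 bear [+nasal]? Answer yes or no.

no

From /m/ at 5 rightward: 6 /m/ is itself a trigger — this domain ends here.
From /m/ at 6 rightward: 7 /x/ transparent; 8 /n/ is itself a trigger — this domain ends here.
From /n/ at 8 rightward: 9 /w/ → [+nasal]; word edge.
Targets with no active source: positions 1 2 3 stay [-nasal].
[+nasal] positions on the surface: 5 6 8 9.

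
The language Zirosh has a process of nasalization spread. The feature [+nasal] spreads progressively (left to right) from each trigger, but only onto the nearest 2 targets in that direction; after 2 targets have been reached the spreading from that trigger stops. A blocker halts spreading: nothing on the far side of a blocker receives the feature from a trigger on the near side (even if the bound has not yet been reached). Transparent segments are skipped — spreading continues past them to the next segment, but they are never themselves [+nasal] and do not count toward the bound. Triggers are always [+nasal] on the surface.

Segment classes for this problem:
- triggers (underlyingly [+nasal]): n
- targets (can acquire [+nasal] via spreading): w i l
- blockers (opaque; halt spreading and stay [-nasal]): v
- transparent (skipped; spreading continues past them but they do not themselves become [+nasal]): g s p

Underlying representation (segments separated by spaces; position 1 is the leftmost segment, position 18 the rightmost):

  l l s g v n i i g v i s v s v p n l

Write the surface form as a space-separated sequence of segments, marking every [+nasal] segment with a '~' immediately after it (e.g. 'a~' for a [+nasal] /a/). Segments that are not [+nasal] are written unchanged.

l l s g v n~ i~ i~ g v i s v s v p n~ l~

From /n/ at 6 rightward: 7 /i/ → [+nasal]; 8 /i/ → [+nasal]; bound reached.
From /n/ at 17 rightward: 18 /l/ → [+nasal]; word edge.
Targets with no active source: positions 1 2 11 stay [-nasal].
[+nasal] positions on the surface: 6 7 8 17 18.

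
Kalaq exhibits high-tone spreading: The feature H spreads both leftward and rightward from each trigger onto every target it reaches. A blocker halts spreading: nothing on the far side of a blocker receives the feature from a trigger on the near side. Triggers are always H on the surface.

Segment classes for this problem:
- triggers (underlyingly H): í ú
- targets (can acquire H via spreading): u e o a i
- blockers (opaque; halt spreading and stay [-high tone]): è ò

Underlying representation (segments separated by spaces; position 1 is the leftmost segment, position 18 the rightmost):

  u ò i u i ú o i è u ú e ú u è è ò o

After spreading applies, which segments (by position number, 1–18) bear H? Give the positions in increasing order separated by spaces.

From /ú/ at 6 rightward: 7 /o/ → H; 8 /i/ → H; 9 /è/ blocks.
From /ú/ at 6 leftward: 5 /i/ → H; 4 /u/ → H; 3 /i/ → H; 2 /ò/ blocks.
From /ú/ at 11 rightward: 12 /e/ → H; 13 /ú/ is itself a trigger — this domain ends here.
From /ú/ at 11 leftward: 10 /u/ → H; 9 /è/ blocks.
From /ú/ at 13 rightward: 14 /u/ → H; 15 /è/ blocks.
From /ú/ at 13 leftward: 12 /e/ → H; 11 /ú/ is itself a trigger — this domain ends here.
Targets with no active source: positions 1 18 stay [-high tone].

3 4 5 6 7 8 10 11 12 13 14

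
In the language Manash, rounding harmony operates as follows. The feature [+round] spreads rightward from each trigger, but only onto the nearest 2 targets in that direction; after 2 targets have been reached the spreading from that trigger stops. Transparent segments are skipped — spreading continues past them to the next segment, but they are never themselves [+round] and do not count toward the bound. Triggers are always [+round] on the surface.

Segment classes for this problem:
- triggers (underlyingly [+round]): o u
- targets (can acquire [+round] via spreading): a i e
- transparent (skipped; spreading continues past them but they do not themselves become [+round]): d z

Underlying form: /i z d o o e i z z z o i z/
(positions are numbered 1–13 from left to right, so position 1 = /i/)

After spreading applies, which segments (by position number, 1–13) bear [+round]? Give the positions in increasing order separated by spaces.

4 5 6 7 11 12

From /o/ at 4 rightward: 5 /o/ is itself a trigger — this domain ends here.
From /o/ at 5 rightward: 6 /e/ → [+round]; 7 /i/ → [+round]; bound reached.
From /o/ at 11 rightward: 12 /i/ → [+round]; 13 /z/ transparent; word edge.
Target with no active source: position 1 stays [-round].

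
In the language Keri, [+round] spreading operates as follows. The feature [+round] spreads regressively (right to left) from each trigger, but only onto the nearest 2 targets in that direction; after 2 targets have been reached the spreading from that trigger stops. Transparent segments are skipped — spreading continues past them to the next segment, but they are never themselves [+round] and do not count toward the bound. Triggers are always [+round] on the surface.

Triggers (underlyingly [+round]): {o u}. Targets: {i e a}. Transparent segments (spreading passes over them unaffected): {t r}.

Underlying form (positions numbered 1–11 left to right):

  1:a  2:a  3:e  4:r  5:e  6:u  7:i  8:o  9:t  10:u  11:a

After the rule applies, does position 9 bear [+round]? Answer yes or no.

From /u/ at 6 leftward: 5 /e/ → [+round]; 4 /r/ transparent; 3 /e/ → [+round]; bound reached.
From /o/ at 8 leftward: 7 /i/ → [+round]; 6 /u/ is itself a trigger — this domain ends here.
From /u/ at 10 leftward: 9 /t/ transparent; 8 /o/ is itself a trigger — this domain ends here.
Targets with no active source: positions 1 2 11 stay [-round].
[+round] positions on the surface: 3 5 6 7 8 10.

no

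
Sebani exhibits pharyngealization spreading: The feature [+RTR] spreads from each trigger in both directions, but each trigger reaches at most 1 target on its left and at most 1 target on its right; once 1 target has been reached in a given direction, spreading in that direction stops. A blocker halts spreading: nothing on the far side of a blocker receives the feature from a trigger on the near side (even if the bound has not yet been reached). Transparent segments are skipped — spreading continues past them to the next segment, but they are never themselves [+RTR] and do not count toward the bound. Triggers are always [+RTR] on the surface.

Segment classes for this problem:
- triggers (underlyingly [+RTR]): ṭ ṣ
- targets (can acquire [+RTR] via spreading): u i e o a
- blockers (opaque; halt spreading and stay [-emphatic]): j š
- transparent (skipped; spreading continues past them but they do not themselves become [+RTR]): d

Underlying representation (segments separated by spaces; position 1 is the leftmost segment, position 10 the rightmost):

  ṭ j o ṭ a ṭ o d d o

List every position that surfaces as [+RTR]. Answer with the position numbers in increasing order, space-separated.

From /ṭ/ at 1 rightward: 2 /j/ blocks.
From /ṭ/ at 1 leftward: word edge.
From /ṭ/ at 4 rightward: 5 /a/ → [+RTR]; bound reached.
From /ṭ/ at 4 leftward: 3 /o/ → [+RTR]; bound reached.
From /ṭ/ at 6 rightward: 7 /o/ → [+RTR]; bound reached.
From /ṭ/ at 6 leftward: 5 /a/ → [+RTR]; bound reached.
Target with no active source: position 10 stays [-emphatic].

1 3 4 5 6 7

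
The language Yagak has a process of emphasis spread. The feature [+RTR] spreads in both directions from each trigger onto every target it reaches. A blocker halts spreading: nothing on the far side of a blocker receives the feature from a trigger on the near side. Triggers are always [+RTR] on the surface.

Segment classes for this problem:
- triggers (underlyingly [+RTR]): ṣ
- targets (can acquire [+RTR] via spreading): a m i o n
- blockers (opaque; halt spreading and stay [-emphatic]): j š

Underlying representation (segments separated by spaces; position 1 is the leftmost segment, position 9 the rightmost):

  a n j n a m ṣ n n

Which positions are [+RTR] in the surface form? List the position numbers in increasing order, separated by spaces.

4 5 6 7 8 9

From /ṣ/ at 7 rightward: 8 /n/ → [+RTR]; 9 /n/ → [+RTR]; word edge.
From /ṣ/ at 7 leftward: 6 /m/ → [+RTR]; 5 /a/ → [+RTR]; 4 /n/ → [+RTR]; 3 /j/ blocks.
Targets with no active source: positions 1 2 stay [-emphatic].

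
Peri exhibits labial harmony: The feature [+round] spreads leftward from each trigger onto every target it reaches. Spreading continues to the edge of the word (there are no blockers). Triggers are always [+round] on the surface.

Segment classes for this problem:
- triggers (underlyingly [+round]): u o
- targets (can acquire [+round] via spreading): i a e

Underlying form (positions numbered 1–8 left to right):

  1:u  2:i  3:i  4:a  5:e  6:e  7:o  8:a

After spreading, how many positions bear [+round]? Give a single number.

From /u/ at 1 leftward: word edge.
From /o/ at 7 leftward: 6 /e/ → [+round]; 5 /e/ → [+round]; 4 /a/ → [+round]; 3 /i/ → [+round]; 2 /i/ → [+round]; 1 /u/ is itself a trigger — this domain ends here.
Target with no active source: position 8 stays [-round].
[+round] positions on the surface: 1 2 3 4 5 6 7.

7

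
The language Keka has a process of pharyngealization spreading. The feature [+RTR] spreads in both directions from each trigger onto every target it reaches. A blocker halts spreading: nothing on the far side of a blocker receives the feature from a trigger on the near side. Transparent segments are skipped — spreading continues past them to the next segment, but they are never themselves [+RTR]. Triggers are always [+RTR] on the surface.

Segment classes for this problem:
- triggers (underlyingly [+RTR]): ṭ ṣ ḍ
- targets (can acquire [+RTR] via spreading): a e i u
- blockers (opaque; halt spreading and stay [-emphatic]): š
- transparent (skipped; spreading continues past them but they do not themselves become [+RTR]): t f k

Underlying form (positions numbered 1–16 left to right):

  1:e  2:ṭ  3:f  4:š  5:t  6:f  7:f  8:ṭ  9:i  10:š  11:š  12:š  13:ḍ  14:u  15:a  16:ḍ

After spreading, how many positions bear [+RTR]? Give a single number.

8

From /ṭ/ at 2 rightward: 3 /f/ transparent; 4 /š/ blocks.
From /ṭ/ at 2 leftward: 1 /e/ → [+RTR]; word edge.
From /ṭ/ at 8 rightward: 9 /i/ → [+RTR]; 10 /š/ blocks.
From /ṭ/ at 8 leftward: 7 /f/ transparent; 6 /f/ transparent; 5 /t/ transparent; 4 /š/ blocks.
From /ḍ/ at 13 rightward: 14 /u/ → [+RTR]; 15 /a/ → [+RTR]; 16 /ḍ/ is itself a trigger — this domain ends here.
From /ḍ/ at 13 leftward: 12 /š/ blocks.
From /ḍ/ at 16 rightward: word edge.
From /ḍ/ at 16 leftward: 15 /a/ → [+RTR]; 14 /u/ → [+RTR]; 13 /ḍ/ is itself a trigger — this domain ends here.
[+RTR] positions on the surface: 1 2 8 9 13 14 15 16.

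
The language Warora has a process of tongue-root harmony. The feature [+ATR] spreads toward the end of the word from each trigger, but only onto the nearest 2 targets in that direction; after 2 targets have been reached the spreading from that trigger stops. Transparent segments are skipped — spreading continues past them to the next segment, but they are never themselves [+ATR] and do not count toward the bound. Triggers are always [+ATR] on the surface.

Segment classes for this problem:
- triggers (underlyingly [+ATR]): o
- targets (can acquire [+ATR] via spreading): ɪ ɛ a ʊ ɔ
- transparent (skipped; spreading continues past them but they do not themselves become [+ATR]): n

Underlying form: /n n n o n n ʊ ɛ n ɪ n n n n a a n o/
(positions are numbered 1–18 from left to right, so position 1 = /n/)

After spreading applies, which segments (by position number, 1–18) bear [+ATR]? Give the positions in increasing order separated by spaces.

4 7 8 18

From /o/ at 4 rightward: 5 /n/ transparent; 6 /n/ transparent; 7 /ʊ/ → [+ATR]; 8 /ɛ/ → [+ATR]; bound reached.
From /o/ at 18 rightward: word edge.
Targets with no active source: positions 10 15 16 stay [-ATR].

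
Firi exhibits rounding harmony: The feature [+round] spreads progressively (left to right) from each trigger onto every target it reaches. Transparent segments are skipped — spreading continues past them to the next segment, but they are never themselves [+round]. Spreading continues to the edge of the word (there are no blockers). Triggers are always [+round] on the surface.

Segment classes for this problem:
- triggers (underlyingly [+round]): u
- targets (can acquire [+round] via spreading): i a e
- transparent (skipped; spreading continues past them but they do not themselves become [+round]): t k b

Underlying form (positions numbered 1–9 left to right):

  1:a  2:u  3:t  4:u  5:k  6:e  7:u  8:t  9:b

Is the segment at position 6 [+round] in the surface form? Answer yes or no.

yes

From /u/ at 2 rightward: 3 /t/ transparent; 4 /u/ is itself a trigger — this domain ends here.
From /u/ at 4 rightward: 5 /k/ transparent; 6 /e/ → [+round]; 7 /u/ is itself a trigger — this domain ends here.
From /u/ at 7 rightward: 8 /t/ transparent; 9 /b/ transparent; word edge.
Target with no active source: position 1 stays [-round].
[+round] positions on the surface: 2 4 6 7.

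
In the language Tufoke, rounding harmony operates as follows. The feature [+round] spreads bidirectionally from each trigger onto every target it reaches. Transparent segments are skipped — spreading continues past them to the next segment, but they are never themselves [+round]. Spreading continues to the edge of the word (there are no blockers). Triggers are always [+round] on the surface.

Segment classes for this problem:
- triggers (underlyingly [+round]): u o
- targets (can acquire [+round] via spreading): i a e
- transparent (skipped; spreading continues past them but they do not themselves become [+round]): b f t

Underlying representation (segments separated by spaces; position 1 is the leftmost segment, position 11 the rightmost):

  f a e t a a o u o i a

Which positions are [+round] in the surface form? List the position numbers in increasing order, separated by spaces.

2 3 5 6 7 8 9 10 11

From /o/ at 7 rightward: 8 /u/ is itself a trigger — this domain ends here.
From /o/ at 7 leftward: 6 /a/ → [+round]; 5 /a/ → [+round]; 4 /t/ transparent; 3 /e/ → [+round]; 2 /a/ → [+round]; 1 /f/ transparent; word edge.
From /u/ at 8 rightward: 9 /o/ is itself a trigger — this domain ends here.
From /u/ at 8 leftward: 7 /o/ is itself a trigger — this domain ends here.
From /o/ at 9 rightward: 10 /i/ → [+round]; 11 /a/ → [+round]; word edge.
From /o/ at 9 leftward: 8 /u/ is itself a trigger — this domain ends here.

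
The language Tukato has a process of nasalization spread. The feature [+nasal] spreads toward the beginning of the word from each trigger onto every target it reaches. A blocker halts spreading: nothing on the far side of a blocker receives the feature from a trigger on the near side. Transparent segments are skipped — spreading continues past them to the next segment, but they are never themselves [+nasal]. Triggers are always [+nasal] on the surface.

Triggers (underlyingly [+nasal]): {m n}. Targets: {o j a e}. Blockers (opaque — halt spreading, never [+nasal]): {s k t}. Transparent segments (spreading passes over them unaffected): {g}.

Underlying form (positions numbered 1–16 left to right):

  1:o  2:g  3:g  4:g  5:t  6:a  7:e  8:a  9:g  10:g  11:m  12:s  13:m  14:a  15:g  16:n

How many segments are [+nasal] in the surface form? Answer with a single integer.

From /m/ at 11 leftward: 10 /g/ transparent; 9 /g/ transparent; 8 /a/ → [+nasal]; 7 /e/ → [+nasal]; 6 /a/ → [+nasal]; 5 /t/ blocks.
From /m/ at 13 leftward: 12 /s/ blocks.
From /n/ at 16 leftward: 15 /g/ transparent; 14 /a/ → [+nasal]; 13 /m/ is itself a trigger — this domain ends here.
Target with no active source: position 1 stays [-nasal].
[+nasal] positions on the surface: 6 7 8 11 13 14 16.

7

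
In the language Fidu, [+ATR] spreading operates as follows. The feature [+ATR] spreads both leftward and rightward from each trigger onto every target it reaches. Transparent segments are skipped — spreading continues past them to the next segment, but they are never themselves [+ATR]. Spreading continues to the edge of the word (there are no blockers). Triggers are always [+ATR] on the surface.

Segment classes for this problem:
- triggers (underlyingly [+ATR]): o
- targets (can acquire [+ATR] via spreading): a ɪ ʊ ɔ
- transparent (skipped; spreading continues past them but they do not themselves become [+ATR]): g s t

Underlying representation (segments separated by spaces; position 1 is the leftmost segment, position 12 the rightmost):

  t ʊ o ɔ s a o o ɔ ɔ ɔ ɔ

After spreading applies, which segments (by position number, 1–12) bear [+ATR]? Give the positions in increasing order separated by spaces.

2 3 4 6 7 8 9 10 11 12

From /o/ at 3 rightward: 4 /ɔ/ → [+ATR]; 5 /s/ transparent; 6 /a/ → [+ATR]; 7 /o/ is itself a trigger — this domain ends here.
From /o/ at 3 leftward: 2 /ʊ/ → [+ATR]; 1 /t/ transparent; word edge.
From /o/ at 7 rightward: 8 /o/ is itself a trigger — this domain ends here.
From /o/ at 7 leftward: 6 /a/ → [+ATR]; 5 /s/ transparent; 4 /ɔ/ → [+ATR]; 3 /o/ is itself a trigger — this domain ends here.
From /o/ at 8 rightward: 9 /ɔ/ → [+ATR]; 10 /ɔ/ → [+ATR]; 11 /ɔ/ → [+ATR]; 12 /ɔ/ → [+ATR]; word edge.
From /o/ at 8 leftward: 7 /o/ is itself a trigger — this domain ends here.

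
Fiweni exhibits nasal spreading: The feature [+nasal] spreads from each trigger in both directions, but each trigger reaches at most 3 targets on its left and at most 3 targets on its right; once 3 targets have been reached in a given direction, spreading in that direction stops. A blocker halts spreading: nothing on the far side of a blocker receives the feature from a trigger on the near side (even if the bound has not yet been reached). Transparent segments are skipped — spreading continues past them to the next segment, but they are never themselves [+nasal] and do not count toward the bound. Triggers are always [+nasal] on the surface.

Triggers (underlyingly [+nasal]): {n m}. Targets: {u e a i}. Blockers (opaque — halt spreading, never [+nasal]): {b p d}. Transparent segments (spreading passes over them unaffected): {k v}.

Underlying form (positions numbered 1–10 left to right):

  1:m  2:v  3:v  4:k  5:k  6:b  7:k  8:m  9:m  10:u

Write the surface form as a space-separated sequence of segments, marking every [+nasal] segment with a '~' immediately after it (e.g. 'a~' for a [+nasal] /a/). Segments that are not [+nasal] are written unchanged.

m~ v v k k b k m~ m~ u~

From /m/ at 1 rightward: 2 /v/ transparent; 3 /v/ transparent; 4 /k/ transparent; 5 /k/ transparent; 6 /b/ blocks.
From /m/ at 1 leftward: word edge.
From /m/ at 8 rightward: 9 /m/ is itself a trigger — this domain ends here.
From /m/ at 8 leftward: 7 /k/ transparent; 6 /b/ blocks.
From /m/ at 9 rightward: 10 /u/ → [+nasal]; word edge.
From /m/ at 9 leftward: 8 /m/ is itself a trigger — this domain ends here.
[+nasal] positions on the surface: 1 8 9 10.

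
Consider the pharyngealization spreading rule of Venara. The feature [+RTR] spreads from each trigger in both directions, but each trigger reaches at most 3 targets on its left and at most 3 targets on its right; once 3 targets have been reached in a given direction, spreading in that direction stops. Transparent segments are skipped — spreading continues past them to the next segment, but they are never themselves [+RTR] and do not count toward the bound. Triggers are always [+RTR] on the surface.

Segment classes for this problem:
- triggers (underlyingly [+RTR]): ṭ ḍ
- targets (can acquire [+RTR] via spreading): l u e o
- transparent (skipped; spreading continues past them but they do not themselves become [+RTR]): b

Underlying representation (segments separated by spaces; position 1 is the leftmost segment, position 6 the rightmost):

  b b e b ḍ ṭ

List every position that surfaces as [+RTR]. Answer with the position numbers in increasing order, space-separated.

From /ḍ/ at 5 rightward: 6 /ṭ/ is itself a trigger — this domain ends here.
From /ḍ/ at 5 leftward: 4 /b/ transparent; 3 /e/ → [+RTR]; 2 /b/ transparent; 1 /b/ transparent; word edge.
From /ṭ/ at 6 rightward: word edge.
From /ṭ/ at 6 leftward: 5 /ḍ/ is itself a trigger — this domain ends here.

3 5 6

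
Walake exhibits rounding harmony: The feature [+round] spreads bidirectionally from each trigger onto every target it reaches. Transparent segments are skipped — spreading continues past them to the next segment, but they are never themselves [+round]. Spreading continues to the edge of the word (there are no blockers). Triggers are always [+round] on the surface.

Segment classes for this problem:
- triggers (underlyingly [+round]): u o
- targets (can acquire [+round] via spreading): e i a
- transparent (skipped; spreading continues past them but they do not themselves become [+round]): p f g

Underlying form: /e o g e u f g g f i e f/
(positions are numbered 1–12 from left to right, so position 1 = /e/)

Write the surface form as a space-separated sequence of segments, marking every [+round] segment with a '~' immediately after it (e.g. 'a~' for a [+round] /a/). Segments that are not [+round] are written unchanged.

From /o/ at 2 rightward: 3 /g/ transparent; 4 /e/ → [+round]; 5 /u/ is itself a trigger — this domain ends here.
From /o/ at 2 leftward: 1 /e/ → [+round]; word edge.
From /u/ at 5 rightward: 6 /f/ transparent; 7 /g/ transparent; 8 /g/ transparent; 9 /f/ transparent; 10 /i/ → [+round]; 11 /e/ → [+round]; 12 /f/ transparent; word edge.
From /u/ at 5 leftward: 4 /e/ → [+round]; 3 /g/ transparent; 2 /o/ is itself a trigger — this domain ends here.
[+round] positions on the surface: 1 2 4 5 10 11.

e~ o~ g e~ u~ f g g f i~ e~ f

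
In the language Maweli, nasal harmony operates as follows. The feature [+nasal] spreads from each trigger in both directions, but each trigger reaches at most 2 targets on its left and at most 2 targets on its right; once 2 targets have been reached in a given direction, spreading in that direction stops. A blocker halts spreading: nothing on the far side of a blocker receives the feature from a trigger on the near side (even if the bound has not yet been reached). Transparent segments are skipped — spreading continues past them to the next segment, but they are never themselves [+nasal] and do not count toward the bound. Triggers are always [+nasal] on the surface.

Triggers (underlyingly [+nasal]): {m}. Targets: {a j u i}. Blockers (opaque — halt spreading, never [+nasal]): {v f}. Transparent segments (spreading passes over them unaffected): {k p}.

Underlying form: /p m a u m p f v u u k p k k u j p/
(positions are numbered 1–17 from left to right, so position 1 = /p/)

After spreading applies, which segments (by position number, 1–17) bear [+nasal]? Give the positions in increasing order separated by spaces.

2 3 4 5

From /m/ at 2 rightward: 3 /a/ → [+nasal]; 4 /u/ → [+nasal]; bound reached.
From /m/ at 2 leftward: 1 /p/ transparent; word edge.
From /m/ at 5 rightward: 6 /p/ transparent; 7 /f/ blocks.
From /m/ at 5 leftward: 4 /u/ → [+nasal]; 3 /a/ → [+nasal]; bound reached.
Targets with no active source: positions 9 10 15 16 stay [-nasal].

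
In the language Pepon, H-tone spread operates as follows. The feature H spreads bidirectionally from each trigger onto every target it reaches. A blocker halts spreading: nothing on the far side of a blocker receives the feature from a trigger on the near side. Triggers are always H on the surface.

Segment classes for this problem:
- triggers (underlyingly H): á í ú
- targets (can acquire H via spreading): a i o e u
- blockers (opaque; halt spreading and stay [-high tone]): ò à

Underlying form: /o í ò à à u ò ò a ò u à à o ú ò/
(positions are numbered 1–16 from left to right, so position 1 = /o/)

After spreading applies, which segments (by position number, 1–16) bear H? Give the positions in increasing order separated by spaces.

1 2 14 15

From /í/ at 2 rightward: 3 /ò/ blocks.
From /í/ at 2 leftward: 1 /o/ → H; word edge.
From /ú/ at 15 rightward: 16 /ò/ blocks.
From /ú/ at 15 leftward: 14 /o/ → H; 13 /à/ blocks.
Targets with no active source: positions 6 9 11 stay [-high tone].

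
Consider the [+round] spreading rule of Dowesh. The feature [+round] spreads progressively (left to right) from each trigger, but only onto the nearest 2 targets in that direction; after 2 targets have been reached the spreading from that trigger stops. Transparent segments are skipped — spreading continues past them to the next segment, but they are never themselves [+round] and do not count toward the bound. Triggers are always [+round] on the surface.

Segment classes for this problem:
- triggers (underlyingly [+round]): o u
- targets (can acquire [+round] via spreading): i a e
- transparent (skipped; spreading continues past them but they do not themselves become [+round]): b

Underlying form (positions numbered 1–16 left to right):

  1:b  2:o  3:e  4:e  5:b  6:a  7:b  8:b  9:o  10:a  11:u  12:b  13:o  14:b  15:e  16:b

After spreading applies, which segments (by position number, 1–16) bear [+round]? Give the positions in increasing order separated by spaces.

2 3 4 9 10 11 13 15

From /o/ at 2 rightward: 3 /e/ → [+round]; 4 /e/ → [+round]; bound reached.
From /o/ at 9 rightward: 10 /a/ → [+round]; 11 /u/ is itself a trigger — this domain ends here.
From /u/ at 11 rightward: 12 /b/ transparent; 13 /o/ is itself a trigger — this domain ends here.
From /o/ at 13 rightward: 14 /b/ transparent; 15 /e/ → [+round]; 16 /b/ transparent; word edge.
Target with no active source: position 6 stays [-round].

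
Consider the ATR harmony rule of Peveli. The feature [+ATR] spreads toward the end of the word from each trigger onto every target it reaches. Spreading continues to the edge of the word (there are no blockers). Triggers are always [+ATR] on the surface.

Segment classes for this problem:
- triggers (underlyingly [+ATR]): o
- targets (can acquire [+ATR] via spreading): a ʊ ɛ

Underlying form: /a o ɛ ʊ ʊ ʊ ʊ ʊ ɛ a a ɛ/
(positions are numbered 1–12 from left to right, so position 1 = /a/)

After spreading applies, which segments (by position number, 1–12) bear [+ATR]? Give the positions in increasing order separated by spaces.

2 3 4 5 6 7 8 9 10 11 12

From /o/ at 2 rightward: 3 /ɛ/ → [+ATR]; 4 /ʊ/ → [+ATR]; 5 /ʊ/ → [+ATR]; 6 /ʊ/ → [+ATR]; 7 /ʊ/ → [+ATR]; 8 /ʊ/ → [+ATR]; 9 /ɛ/ → [+ATR]; 10 /a/ → [+ATR]; 11 /a/ → [+ATR]; 12 /ɛ/ → [+ATR]; word edge.
Target with no active source: position 1 stays [-ATR].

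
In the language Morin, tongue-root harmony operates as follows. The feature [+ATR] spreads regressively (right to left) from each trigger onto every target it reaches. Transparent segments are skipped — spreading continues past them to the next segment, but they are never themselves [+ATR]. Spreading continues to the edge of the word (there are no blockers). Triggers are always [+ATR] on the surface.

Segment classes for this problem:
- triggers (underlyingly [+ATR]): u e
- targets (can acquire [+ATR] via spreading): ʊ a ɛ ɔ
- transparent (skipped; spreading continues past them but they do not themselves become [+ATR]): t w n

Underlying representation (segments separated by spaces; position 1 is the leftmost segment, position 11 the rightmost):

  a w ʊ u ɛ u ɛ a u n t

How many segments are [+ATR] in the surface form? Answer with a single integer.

8

From /u/ at 4 leftward: 3 /ʊ/ → [+ATR]; 2 /w/ transparent; 1 /a/ → [+ATR]; word edge.
From /u/ at 6 leftward: 5 /ɛ/ → [+ATR]; 4 /u/ is itself a trigger — this domain ends here.
From /u/ at 9 leftward: 8 /a/ → [+ATR]; 7 /ɛ/ → [+ATR]; 6 /u/ is itself a trigger — this domain ends here.
[+ATR] positions on the surface: 1 3 4 5 6 7 8 9.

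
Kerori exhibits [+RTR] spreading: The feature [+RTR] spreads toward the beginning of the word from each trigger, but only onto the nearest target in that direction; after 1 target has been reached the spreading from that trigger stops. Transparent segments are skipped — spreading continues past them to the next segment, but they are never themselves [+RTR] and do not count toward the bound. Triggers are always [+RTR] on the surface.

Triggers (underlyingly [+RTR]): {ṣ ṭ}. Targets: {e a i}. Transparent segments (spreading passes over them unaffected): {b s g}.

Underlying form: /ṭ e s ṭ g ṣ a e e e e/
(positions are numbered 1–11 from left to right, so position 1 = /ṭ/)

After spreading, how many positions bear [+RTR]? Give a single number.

From /ṭ/ at 1 leftward: word edge.
From /ṭ/ at 4 leftward: 3 /s/ transparent; 2 /e/ → [+RTR]; bound reached.
From /ṣ/ at 6 leftward: 5 /g/ transparent; 4 /ṭ/ is itself a trigger — this domain ends here.
Targets with no active source: positions 7 8 9 10 11 stay [-emphatic].
[+RTR] positions on the surface: 1 2 4 6.

4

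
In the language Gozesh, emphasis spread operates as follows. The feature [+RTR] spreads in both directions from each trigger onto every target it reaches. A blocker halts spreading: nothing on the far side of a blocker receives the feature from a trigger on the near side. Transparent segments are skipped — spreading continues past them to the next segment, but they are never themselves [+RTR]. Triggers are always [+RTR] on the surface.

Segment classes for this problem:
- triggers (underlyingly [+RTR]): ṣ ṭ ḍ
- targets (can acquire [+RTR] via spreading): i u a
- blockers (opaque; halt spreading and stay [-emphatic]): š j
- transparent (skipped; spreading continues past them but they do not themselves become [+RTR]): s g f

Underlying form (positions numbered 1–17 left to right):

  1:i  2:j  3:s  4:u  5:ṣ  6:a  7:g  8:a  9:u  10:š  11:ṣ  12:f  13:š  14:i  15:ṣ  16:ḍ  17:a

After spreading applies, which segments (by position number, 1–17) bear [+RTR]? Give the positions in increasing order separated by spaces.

4 5 6 8 9 11 14 15 16 17

From /ṣ/ at 5 rightward: 6 /a/ → [+RTR]; 7 /g/ transparent; 8 /a/ → [+RTR]; 9 /u/ → [+RTR]; 10 /š/ blocks.
From /ṣ/ at 5 leftward: 4 /u/ → [+RTR]; 3 /s/ transparent; 2 /j/ blocks.
From /ṣ/ at 11 rightward: 12 /f/ transparent; 13 /š/ blocks.
From /ṣ/ at 11 leftward: 10 /š/ blocks.
From /ṣ/ at 15 rightward: 16 /ḍ/ is itself a trigger — this domain ends here.
From /ṣ/ at 15 leftward: 14 /i/ → [+RTR]; 13 /š/ blocks.
From /ḍ/ at 16 rightward: 17 /a/ → [+RTR]; word edge.
From /ḍ/ at 16 leftward: 15 /ṣ/ is itself a trigger — this domain ends here.
Target with no active source: position 1 stays [-emphatic].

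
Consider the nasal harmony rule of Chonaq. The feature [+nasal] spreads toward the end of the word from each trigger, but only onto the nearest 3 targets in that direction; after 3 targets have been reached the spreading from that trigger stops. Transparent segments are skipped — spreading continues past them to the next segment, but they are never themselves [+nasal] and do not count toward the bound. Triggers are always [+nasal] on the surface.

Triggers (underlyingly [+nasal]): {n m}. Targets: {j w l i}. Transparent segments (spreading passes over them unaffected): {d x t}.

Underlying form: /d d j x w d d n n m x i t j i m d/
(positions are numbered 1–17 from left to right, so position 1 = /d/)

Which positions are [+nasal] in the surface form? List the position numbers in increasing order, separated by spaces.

8 9 10 12 14 15 16

From /n/ at 8 rightward: 9 /n/ is itself a trigger — this domain ends here.
From /n/ at 9 rightward: 10 /m/ is itself a trigger — this domain ends here.
From /m/ at 10 rightward: 11 /x/ transparent; 12 /i/ → [+nasal]; 13 /t/ transparent; 14 /j/ → [+nasal]; 15 /i/ → [+nasal]; bound reached.
From /m/ at 16 rightward: 17 /d/ transparent; word edge.
Targets with no active source: positions 3 5 stay [-nasal].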